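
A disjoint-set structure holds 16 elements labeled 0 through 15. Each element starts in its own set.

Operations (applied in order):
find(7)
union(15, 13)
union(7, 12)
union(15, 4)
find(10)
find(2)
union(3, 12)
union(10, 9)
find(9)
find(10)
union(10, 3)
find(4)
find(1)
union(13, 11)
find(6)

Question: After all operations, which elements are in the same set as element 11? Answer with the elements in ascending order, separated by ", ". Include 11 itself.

Answer: 4, 11, 13, 15

Derivation:
Step 1: find(7) -> no change; set of 7 is {7}
Step 2: union(15, 13) -> merged; set of 15 now {13, 15}
Step 3: union(7, 12) -> merged; set of 7 now {7, 12}
Step 4: union(15, 4) -> merged; set of 15 now {4, 13, 15}
Step 5: find(10) -> no change; set of 10 is {10}
Step 6: find(2) -> no change; set of 2 is {2}
Step 7: union(3, 12) -> merged; set of 3 now {3, 7, 12}
Step 8: union(10, 9) -> merged; set of 10 now {9, 10}
Step 9: find(9) -> no change; set of 9 is {9, 10}
Step 10: find(10) -> no change; set of 10 is {9, 10}
Step 11: union(10, 3) -> merged; set of 10 now {3, 7, 9, 10, 12}
Step 12: find(4) -> no change; set of 4 is {4, 13, 15}
Step 13: find(1) -> no change; set of 1 is {1}
Step 14: union(13, 11) -> merged; set of 13 now {4, 11, 13, 15}
Step 15: find(6) -> no change; set of 6 is {6}
Component of 11: {4, 11, 13, 15}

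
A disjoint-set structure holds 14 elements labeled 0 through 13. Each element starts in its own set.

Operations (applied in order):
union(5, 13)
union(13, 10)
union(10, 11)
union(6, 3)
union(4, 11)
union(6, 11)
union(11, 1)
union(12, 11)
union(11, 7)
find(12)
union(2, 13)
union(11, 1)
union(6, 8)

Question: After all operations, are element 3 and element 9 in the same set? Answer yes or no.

Answer: no

Derivation:
Step 1: union(5, 13) -> merged; set of 5 now {5, 13}
Step 2: union(13, 10) -> merged; set of 13 now {5, 10, 13}
Step 3: union(10, 11) -> merged; set of 10 now {5, 10, 11, 13}
Step 4: union(6, 3) -> merged; set of 6 now {3, 6}
Step 5: union(4, 11) -> merged; set of 4 now {4, 5, 10, 11, 13}
Step 6: union(6, 11) -> merged; set of 6 now {3, 4, 5, 6, 10, 11, 13}
Step 7: union(11, 1) -> merged; set of 11 now {1, 3, 4, 5, 6, 10, 11, 13}
Step 8: union(12, 11) -> merged; set of 12 now {1, 3, 4, 5, 6, 10, 11, 12, 13}
Step 9: union(11, 7) -> merged; set of 11 now {1, 3, 4, 5, 6, 7, 10, 11, 12, 13}
Step 10: find(12) -> no change; set of 12 is {1, 3, 4, 5, 6, 7, 10, 11, 12, 13}
Step 11: union(2, 13) -> merged; set of 2 now {1, 2, 3, 4, 5, 6, 7, 10, 11, 12, 13}
Step 12: union(11, 1) -> already same set; set of 11 now {1, 2, 3, 4, 5, 6, 7, 10, 11, 12, 13}
Step 13: union(6, 8) -> merged; set of 6 now {1, 2, 3, 4, 5, 6, 7, 8, 10, 11, 12, 13}
Set of 3: {1, 2, 3, 4, 5, 6, 7, 8, 10, 11, 12, 13}; 9 is not a member.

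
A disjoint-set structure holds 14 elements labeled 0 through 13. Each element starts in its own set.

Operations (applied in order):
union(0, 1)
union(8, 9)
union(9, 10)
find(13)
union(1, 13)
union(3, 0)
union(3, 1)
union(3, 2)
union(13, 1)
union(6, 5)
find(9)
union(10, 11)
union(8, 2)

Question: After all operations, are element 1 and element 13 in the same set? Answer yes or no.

Step 1: union(0, 1) -> merged; set of 0 now {0, 1}
Step 2: union(8, 9) -> merged; set of 8 now {8, 9}
Step 3: union(9, 10) -> merged; set of 9 now {8, 9, 10}
Step 4: find(13) -> no change; set of 13 is {13}
Step 5: union(1, 13) -> merged; set of 1 now {0, 1, 13}
Step 6: union(3, 0) -> merged; set of 3 now {0, 1, 3, 13}
Step 7: union(3, 1) -> already same set; set of 3 now {0, 1, 3, 13}
Step 8: union(3, 2) -> merged; set of 3 now {0, 1, 2, 3, 13}
Step 9: union(13, 1) -> already same set; set of 13 now {0, 1, 2, 3, 13}
Step 10: union(6, 5) -> merged; set of 6 now {5, 6}
Step 11: find(9) -> no change; set of 9 is {8, 9, 10}
Step 12: union(10, 11) -> merged; set of 10 now {8, 9, 10, 11}
Step 13: union(8, 2) -> merged; set of 8 now {0, 1, 2, 3, 8, 9, 10, 11, 13}
Set of 1: {0, 1, 2, 3, 8, 9, 10, 11, 13}; 13 is a member.

Answer: yes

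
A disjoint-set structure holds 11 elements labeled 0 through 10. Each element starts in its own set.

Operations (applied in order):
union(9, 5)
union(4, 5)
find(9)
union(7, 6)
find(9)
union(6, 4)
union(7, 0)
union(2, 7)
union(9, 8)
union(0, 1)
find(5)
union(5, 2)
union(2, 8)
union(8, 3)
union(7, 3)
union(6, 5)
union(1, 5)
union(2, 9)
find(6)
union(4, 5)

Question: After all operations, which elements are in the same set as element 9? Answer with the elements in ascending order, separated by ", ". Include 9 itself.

Answer: 0, 1, 2, 3, 4, 5, 6, 7, 8, 9

Derivation:
Step 1: union(9, 5) -> merged; set of 9 now {5, 9}
Step 2: union(4, 5) -> merged; set of 4 now {4, 5, 9}
Step 3: find(9) -> no change; set of 9 is {4, 5, 9}
Step 4: union(7, 6) -> merged; set of 7 now {6, 7}
Step 5: find(9) -> no change; set of 9 is {4, 5, 9}
Step 6: union(6, 4) -> merged; set of 6 now {4, 5, 6, 7, 9}
Step 7: union(7, 0) -> merged; set of 7 now {0, 4, 5, 6, 7, 9}
Step 8: union(2, 7) -> merged; set of 2 now {0, 2, 4, 5, 6, 7, 9}
Step 9: union(9, 8) -> merged; set of 9 now {0, 2, 4, 5, 6, 7, 8, 9}
Step 10: union(0, 1) -> merged; set of 0 now {0, 1, 2, 4, 5, 6, 7, 8, 9}
Step 11: find(5) -> no change; set of 5 is {0, 1, 2, 4, 5, 6, 7, 8, 9}
Step 12: union(5, 2) -> already same set; set of 5 now {0, 1, 2, 4, 5, 6, 7, 8, 9}
Step 13: union(2, 8) -> already same set; set of 2 now {0, 1, 2, 4, 5, 6, 7, 8, 9}
Step 14: union(8, 3) -> merged; set of 8 now {0, 1, 2, 3, 4, 5, 6, 7, 8, 9}
Step 15: union(7, 3) -> already same set; set of 7 now {0, 1, 2, 3, 4, 5, 6, 7, 8, 9}
Step 16: union(6, 5) -> already same set; set of 6 now {0, 1, 2, 3, 4, 5, 6, 7, 8, 9}
Step 17: union(1, 5) -> already same set; set of 1 now {0, 1, 2, 3, 4, 5, 6, 7, 8, 9}
Step 18: union(2, 9) -> already same set; set of 2 now {0, 1, 2, 3, 4, 5, 6, 7, 8, 9}
Step 19: find(6) -> no change; set of 6 is {0, 1, 2, 3, 4, 5, 6, 7, 8, 9}
Step 20: union(4, 5) -> already same set; set of 4 now {0, 1, 2, 3, 4, 5, 6, 7, 8, 9}
Component of 9: {0, 1, 2, 3, 4, 5, 6, 7, 8, 9}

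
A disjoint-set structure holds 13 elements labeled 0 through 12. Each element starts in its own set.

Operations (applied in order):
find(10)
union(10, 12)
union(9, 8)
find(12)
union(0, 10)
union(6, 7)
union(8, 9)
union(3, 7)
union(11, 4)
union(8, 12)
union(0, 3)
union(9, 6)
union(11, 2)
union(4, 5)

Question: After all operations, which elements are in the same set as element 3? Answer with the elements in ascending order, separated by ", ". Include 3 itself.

Answer: 0, 3, 6, 7, 8, 9, 10, 12

Derivation:
Step 1: find(10) -> no change; set of 10 is {10}
Step 2: union(10, 12) -> merged; set of 10 now {10, 12}
Step 3: union(9, 8) -> merged; set of 9 now {8, 9}
Step 4: find(12) -> no change; set of 12 is {10, 12}
Step 5: union(0, 10) -> merged; set of 0 now {0, 10, 12}
Step 6: union(6, 7) -> merged; set of 6 now {6, 7}
Step 7: union(8, 9) -> already same set; set of 8 now {8, 9}
Step 8: union(3, 7) -> merged; set of 3 now {3, 6, 7}
Step 9: union(11, 4) -> merged; set of 11 now {4, 11}
Step 10: union(8, 12) -> merged; set of 8 now {0, 8, 9, 10, 12}
Step 11: union(0, 3) -> merged; set of 0 now {0, 3, 6, 7, 8, 9, 10, 12}
Step 12: union(9, 6) -> already same set; set of 9 now {0, 3, 6, 7, 8, 9, 10, 12}
Step 13: union(11, 2) -> merged; set of 11 now {2, 4, 11}
Step 14: union(4, 5) -> merged; set of 4 now {2, 4, 5, 11}
Component of 3: {0, 3, 6, 7, 8, 9, 10, 12}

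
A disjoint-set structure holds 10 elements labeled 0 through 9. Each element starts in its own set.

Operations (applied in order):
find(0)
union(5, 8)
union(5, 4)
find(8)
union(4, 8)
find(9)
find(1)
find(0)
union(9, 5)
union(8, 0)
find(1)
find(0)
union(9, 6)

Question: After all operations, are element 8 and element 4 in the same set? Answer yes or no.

Step 1: find(0) -> no change; set of 0 is {0}
Step 2: union(5, 8) -> merged; set of 5 now {5, 8}
Step 3: union(5, 4) -> merged; set of 5 now {4, 5, 8}
Step 4: find(8) -> no change; set of 8 is {4, 5, 8}
Step 5: union(4, 8) -> already same set; set of 4 now {4, 5, 8}
Step 6: find(9) -> no change; set of 9 is {9}
Step 7: find(1) -> no change; set of 1 is {1}
Step 8: find(0) -> no change; set of 0 is {0}
Step 9: union(9, 5) -> merged; set of 9 now {4, 5, 8, 9}
Step 10: union(8, 0) -> merged; set of 8 now {0, 4, 5, 8, 9}
Step 11: find(1) -> no change; set of 1 is {1}
Step 12: find(0) -> no change; set of 0 is {0, 4, 5, 8, 9}
Step 13: union(9, 6) -> merged; set of 9 now {0, 4, 5, 6, 8, 9}
Set of 8: {0, 4, 5, 6, 8, 9}; 4 is a member.

Answer: yes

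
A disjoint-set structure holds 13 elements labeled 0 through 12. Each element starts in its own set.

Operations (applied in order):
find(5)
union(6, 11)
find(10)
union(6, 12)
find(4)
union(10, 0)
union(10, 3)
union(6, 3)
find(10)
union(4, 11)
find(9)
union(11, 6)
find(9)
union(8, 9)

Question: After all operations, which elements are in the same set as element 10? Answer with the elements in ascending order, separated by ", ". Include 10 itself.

Step 1: find(5) -> no change; set of 5 is {5}
Step 2: union(6, 11) -> merged; set of 6 now {6, 11}
Step 3: find(10) -> no change; set of 10 is {10}
Step 4: union(6, 12) -> merged; set of 6 now {6, 11, 12}
Step 5: find(4) -> no change; set of 4 is {4}
Step 6: union(10, 0) -> merged; set of 10 now {0, 10}
Step 7: union(10, 3) -> merged; set of 10 now {0, 3, 10}
Step 8: union(6, 3) -> merged; set of 6 now {0, 3, 6, 10, 11, 12}
Step 9: find(10) -> no change; set of 10 is {0, 3, 6, 10, 11, 12}
Step 10: union(4, 11) -> merged; set of 4 now {0, 3, 4, 6, 10, 11, 12}
Step 11: find(9) -> no change; set of 9 is {9}
Step 12: union(11, 6) -> already same set; set of 11 now {0, 3, 4, 6, 10, 11, 12}
Step 13: find(9) -> no change; set of 9 is {9}
Step 14: union(8, 9) -> merged; set of 8 now {8, 9}
Component of 10: {0, 3, 4, 6, 10, 11, 12}

Answer: 0, 3, 4, 6, 10, 11, 12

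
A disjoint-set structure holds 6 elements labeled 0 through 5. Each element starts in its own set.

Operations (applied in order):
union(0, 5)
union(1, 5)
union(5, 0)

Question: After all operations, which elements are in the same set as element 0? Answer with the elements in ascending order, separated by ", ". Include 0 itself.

Answer: 0, 1, 5

Derivation:
Step 1: union(0, 5) -> merged; set of 0 now {0, 5}
Step 2: union(1, 5) -> merged; set of 1 now {0, 1, 5}
Step 3: union(5, 0) -> already same set; set of 5 now {0, 1, 5}
Component of 0: {0, 1, 5}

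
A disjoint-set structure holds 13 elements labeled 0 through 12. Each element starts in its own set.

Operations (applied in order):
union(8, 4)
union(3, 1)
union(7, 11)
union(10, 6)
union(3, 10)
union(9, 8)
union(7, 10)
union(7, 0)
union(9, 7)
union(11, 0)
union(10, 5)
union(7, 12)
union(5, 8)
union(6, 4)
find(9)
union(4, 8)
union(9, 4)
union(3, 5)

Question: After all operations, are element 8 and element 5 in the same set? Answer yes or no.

Answer: yes

Derivation:
Step 1: union(8, 4) -> merged; set of 8 now {4, 8}
Step 2: union(3, 1) -> merged; set of 3 now {1, 3}
Step 3: union(7, 11) -> merged; set of 7 now {7, 11}
Step 4: union(10, 6) -> merged; set of 10 now {6, 10}
Step 5: union(3, 10) -> merged; set of 3 now {1, 3, 6, 10}
Step 6: union(9, 8) -> merged; set of 9 now {4, 8, 9}
Step 7: union(7, 10) -> merged; set of 7 now {1, 3, 6, 7, 10, 11}
Step 8: union(7, 0) -> merged; set of 7 now {0, 1, 3, 6, 7, 10, 11}
Step 9: union(9, 7) -> merged; set of 9 now {0, 1, 3, 4, 6, 7, 8, 9, 10, 11}
Step 10: union(11, 0) -> already same set; set of 11 now {0, 1, 3, 4, 6, 7, 8, 9, 10, 11}
Step 11: union(10, 5) -> merged; set of 10 now {0, 1, 3, 4, 5, 6, 7, 8, 9, 10, 11}
Step 12: union(7, 12) -> merged; set of 7 now {0, 1, 3, 4, 5, 6, 7, 8, 9, 10, 11, 12}
Step 13: union(5, 8) -> already same set; set of 5 now {0, 1, 3, 4, 5, 6, 7, 8, 9, 10, 11, 12}
Step 14: union(6, 4) -> already same set; set of 6 now {0, 1, 3, 4, 5, 6, 7, 8, 9, 10, 11, 12}
Step 15: find(9) -> no change; set of 9 is {0, 1, 3, 4, 5, 6, 7, 8, 9, 10, 11, 12}
Step 16: union(4, 8) -> already same set; set of 4 now {0, 1, 3, 4, 5, 6, 7, 8, 9, 10, 11, 12}
Step 17: union(9, 4) -> already same set; set of 9 now {0, 1, 3, 4, 5, 6, 7, 8, 9, 10, 11, 12}
Step 18: union(3, 5) -> already same set; set of 3 now {0, 1, 3, 4, 5, 6, 7, 8, 9, 10, 11, 12}
Set of 8: {0, 1, 3, 4, 5, 6, 7, 8, 9, 10, 11, 12}; 5 is a member.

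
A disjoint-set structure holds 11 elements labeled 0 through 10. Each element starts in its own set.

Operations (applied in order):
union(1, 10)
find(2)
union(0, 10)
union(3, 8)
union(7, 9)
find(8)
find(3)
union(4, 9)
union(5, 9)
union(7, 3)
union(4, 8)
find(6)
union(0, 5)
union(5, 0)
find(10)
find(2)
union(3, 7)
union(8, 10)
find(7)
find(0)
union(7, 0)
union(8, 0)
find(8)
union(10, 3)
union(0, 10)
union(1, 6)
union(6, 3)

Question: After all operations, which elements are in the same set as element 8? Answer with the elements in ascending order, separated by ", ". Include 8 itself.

Answer: 0, 1, 3, 4, 5, 6, 7, 8, 9, 10

Derivation:
Step 1: union(1, 10) -> merged; set of 1 now {1, 10}
Step 2: find(2) -> no change; set of 2 is {2}
Step 3: union(0, 10) -> merged; set of 0 now {0, 1, 10}
Step 4: union(3, 8) -> merged; set of 3 now {3, 8}
Step 5: union(7, 9) -> merged; set of 7 now {7, 9}
Step 6: find(8) -> no change; set of 8 is {3, 8}
Step 7: find(3) -> no change; set of 3 is {3, 8}
Step 8: union(4, 9) -> merged; set of 4 now {4, 7, 9}
Step 9: union(5, 9) -> merged; set of 5 now {4, 5, 7, 9}
Step 10: union(7, 3) -> merged; set of 7 now {3, 4, 5, 7, 8, 9}
Step 11: union(4, 8) -> already same set; set of 4 now {3, 4, 5, 7, 8, 9}
Step 12: find(6) -> no change; set of 6 is {6}
Step 13: union(0, 5) -> merged; set of 0 now {0, 1, 3, 4, 5, 7, 8, 9, 10}
Step 14: union(5, 0) -> already same set; set of 5 now {0, 1, 3, 4, 5, 7, 8, 9, 10}
Step 15: find(10) -> no change; set of 10 is {0, 1, 3, 4, 5, 7, 8, 9, 10}
Step 16: find(2) -> no change; set of 2 is {2}
Step 17: union(3, 7) -> already same set; set of 3 now {0, 1, 3, 4, 5, 7, 8, 9, 10}
Step 18: union(8, 10) -> already same set; set of 8 now {0, 1, 3, 4, 5, 7, 8, 9, 10}
Step 19: find(7) -> no change; set of 7 is {0, 1, 3, 4, 5, 7, 8, 9, 10}
Step 20: find(0) -> no change; set of 0 is {0, 1, 3, 4, 5, 7, 8, 9, 10}
Step 21: union(7, 0) -> already same set; set of 7 now {0, 1, 3, 4, 5, 7, 8, 9, 10}
Step 22: union(8, 0) -> already same set; set of 8 now {0, 1, 3, 4, 5, 7, 8, 9, 10}
Step 23: find(8) -> no change; set of 8 is {0, 1, 3, 4, 5, 7, 8, 9, 10}
Step 24: union(10, 3) -> already same set; set of 10 now {0, 1, 3, 4, 5, 7, 8, 9, 10}
Step 25: union(0, 10) -> already same set; set of 0 now {0, 1, 3, 4, 5, 7, 8, 9, 10}
Step 26: union(1, 6) -> merged; set of 1 now {0, 1, 3, 4, 5, 6, 7, 8, 9, 10}
Step 27: union(6, 3) -> already same set; set of 6 now {0, 1, 3, 4, 5, 6, 7, 8, 9, 10}
Component of 8: {0, 1, 3, 4, 5, 6, 7, 8, 9, 10}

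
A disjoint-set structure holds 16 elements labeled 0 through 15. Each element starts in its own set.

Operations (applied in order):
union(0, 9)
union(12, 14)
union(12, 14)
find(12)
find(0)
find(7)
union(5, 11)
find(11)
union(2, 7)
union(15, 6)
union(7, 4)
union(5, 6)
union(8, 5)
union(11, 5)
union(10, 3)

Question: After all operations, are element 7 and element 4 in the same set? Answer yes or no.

Step 1: union(0, 9) -> merged; set of 0 now {0, 9}
Step 2: union(12, 14) -> merged; set of 12 now {12, 14}
Step 3: union(12, 14) -> already same set; set of 12 now {12, 14}
Step 4: find(12) -> no change; set of 12 is {12, 14}
Step 5: find(0) -> no change; set of 0 is {0, 9}
Step 6: find(7) -> no change; set of 7 is {7}
Step 7: union(5, 11) -> merged; set of 5 now {5, 11}
Step 8: find(11) -> no change; set of 11 is {5, 11}
Step 9: union(2, 7) -> merged; set of 2 now {2, 7}
Step 10: union(15, 6) -> merged; set of 15 now {6, 15}
Step 11: union(7, 4) -> merged; set of 7 now {2, 4, 7}
Step 12: union(5, 6) -> merged; set of 5 now {5, 6, 11, 15}
Step 13: union(8, 5) -> merged; set of 8 now {5, 6, 8, 11, 15}
Step 14: union(11, 5) -> already same set; set of 11 now {5, 6, 8, 11, 15}
Step 15: union(10, 3) -> merged; set of 10 now {3, 10}
Set of 7: {2, 4, 7}; 4 is a member.

Answer: yes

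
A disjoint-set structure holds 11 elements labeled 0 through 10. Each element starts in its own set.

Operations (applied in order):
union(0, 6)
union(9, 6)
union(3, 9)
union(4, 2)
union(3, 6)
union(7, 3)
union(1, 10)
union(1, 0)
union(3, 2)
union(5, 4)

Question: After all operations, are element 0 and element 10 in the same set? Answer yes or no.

Answer: yes

Derivation:
Step 1: union(0, 6) -> merged; set of 0 now {0, 6}
Step 2: union(9, 6) -> merged; set of 9 now {0, 6, 9}
Step 3: union(3, 9) -> merged; set of 3 now {0, 3, 6, 9}
Step 4: union(4, 2) -> merged; set of 4 now {2, 4}
Step 5: union(3, 6) -> already same set; set of 3 now {0, 3, 6, 9}
Step 6: union(7, 3) -> merged; set of 7 now {0, 3, 6, 7, 9}
Step 7: union(1, 10) -> merged; set of 1 now {1, 10}
Step 8: union(1, 0) -> merged; set of 1 now {0, 1, 3, 6, 7, 9, 10}
Step 9: union(3, 2) -> merged; set of 3 now {0, 1, 2, 3, 4, 6, 7, 9, 10}
Step 10: union(5, 4) -> merged; set of 5 now {0, 1, 2, 3, 4, 5, 6, 7, 9, 10}
Set of 0: {0, 1, 2, 3, 4, 5, 6, 7, 9, 10}; 10 is a member.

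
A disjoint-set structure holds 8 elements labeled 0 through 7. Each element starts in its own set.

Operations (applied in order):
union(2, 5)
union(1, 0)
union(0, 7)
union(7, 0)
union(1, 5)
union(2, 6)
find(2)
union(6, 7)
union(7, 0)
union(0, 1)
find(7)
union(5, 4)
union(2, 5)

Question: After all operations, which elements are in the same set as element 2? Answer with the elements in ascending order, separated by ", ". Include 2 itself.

Answer: 0, 1, 2, 4, 5, 6, 7

Derivation:
Step 1: union(2, 5) -> merged; set of 2 now {2, 5}
Step 2: union(1, 0) -> merged; set of 1 now {0, 1}
Step 3: union(0, 7) -> merged; set of 0 now {0, 1, 7}
Step 4: union(7, 0) -> already same set; set of 7 now {0, 1, 7}
Step 5: union(1, 5) -> merged; set of 1 now {0, 1, 2, 5, 7}
Step 6: union(2, 6) -> merged; set of 2 now {0, 1, 2, 5, 6, 7}
Step 7: find(2) -> no change; set of 2 is {0, 1, 2, 5, 6, 7}
Step 8: union(6, 7) -> already same set; set of 6 now {0, 1, 2, 5, 6, 7}
Step 9: union(7, 0) -> already same set; set of 7 now {0, 1, 2, 5, 6, 7}
Step 10: union(0, 1) -> already same set; set of 0 now {0, 1, 2, 5, 6, 7}
Step 11: find(7) -> no change; set of 7 is {0, 1, 2, 5, 6, 7}
Step 12: union(5, 4) -> merged; set of 5 now {0, 1, 2, 4, 5, 6, 7}
Step 13: union(2, 5) -> already same set; set of 2 now {0, 1, 2, 4, 5, 6, 7}
Component of 2: {0, 1, 2, 4, 5, 6, 7}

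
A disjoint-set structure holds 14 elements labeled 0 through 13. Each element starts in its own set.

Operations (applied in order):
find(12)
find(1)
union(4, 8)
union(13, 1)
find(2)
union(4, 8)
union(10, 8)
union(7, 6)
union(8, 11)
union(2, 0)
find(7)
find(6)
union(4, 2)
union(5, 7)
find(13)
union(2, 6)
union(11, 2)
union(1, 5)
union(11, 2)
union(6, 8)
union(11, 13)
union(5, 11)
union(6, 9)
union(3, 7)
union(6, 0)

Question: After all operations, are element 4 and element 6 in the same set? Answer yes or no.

Step 1: find(12) -> no change; set of 12 is {12}
Step 2: find(1) -> no change; set of 1 is {1}
Step 3: union(4, 8) -> merged; set of 4 now {4, 8}
Step 4: union(13, 1) -> merged; set of 13 now {1, 13}
Step 5: find(2) -> no change; set of 2 is {2}
Step 6: union(4, 8) -> already same set; set of 4 now {4, 8}
Step 7: union(10, 8) -> merged; set of 10 now {4, 8, 10}
Step 8: union(7, 6) -> merged; set of 7 now {6, 7}
Step 9: union(8, 11) -> merged; set of 8 now {4, 8, 10, 11}
Step 10: union(2, 0) -> merged; set of 2 now {0, 2}
Step 11: find(7) -> no change; set of 7 is {6, 7}
Step 12: find(6) -> no change; set of 6 is {6, 7}
Step 13: union(4, 2) -> merged; set of 4 now {0, 2, 4, 8, 10, 11}
Step 14: union(5, 7) -> merged; set of 5 now {5, 6, 7}
Step 15: find(13) -> no change; set of 13 is {1, 13}
Step 16: union(2, 6) -> merged; set of 2 now {0, 2, 4, 5, 6, 7, 8, 10, 11}
Step 17: union(11, 2) -> already same set; set of 11 now {0, 2, 4, 5, 6, 7, 8, 10, 11}
Step 18: union(1, 5) -> merged; set of 1 now {0, 1, 2, 4, 5, 6, 7, 8, 10, 11, 13}
Step 19: union(11, 2) -> already same set; set of 11 now {0, 1, 2, 4, 5, 6, 7, 8, 10, 11, 13}
Step 20: union(6, 8) -> already same set; set of 6 now {0, 1, 2, 4, 5, 6, 7, 8, 10, 11, 13}
Step 21: union(11, 13) -> already same set; set of 11 now {0, 1, 2, 4, 5, 6, 7, 8, 10, 11, 13}
Step 22: union(5, 11) -> already same set; set of 5 now {0, 1, 2, 4, 5, 6, 7, 8, 10, 11, 13}
Step 23: union(6, 9) -> merged; set of 6 now {0, 1, 2, 4, 5, 6, 7, 8, 9, 10, 11, 13}
Step 24: union(3, 7) -> merged; set of 3 now {0, 1, 2, 3, 4, 5, 6, 7, 8, 9, 10, 11, 13}
Step 25: union(6, 0) -> already same set; set of 6 now {0, 1, 2, 3, 4, 5, 6, 7, 8, 9, 10, 11, 13}
Set of 4: {0, 1, 2, 3, 4, 5, 6, 7, 8, 9, 10, 11, 13}; 6 is a member.

Answer: yes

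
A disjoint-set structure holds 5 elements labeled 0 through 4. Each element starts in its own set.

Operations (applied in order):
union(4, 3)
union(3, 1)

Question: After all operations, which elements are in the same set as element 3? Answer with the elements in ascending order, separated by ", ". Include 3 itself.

Step 1: union(4, 3) -> merged; set of 4 now {3, 4}
Step 2: union(3, 1) -> merged; set of 3 now {1, 3, 4}
Component of 3: {1, 3, 4}

Answer: 1, 3, 4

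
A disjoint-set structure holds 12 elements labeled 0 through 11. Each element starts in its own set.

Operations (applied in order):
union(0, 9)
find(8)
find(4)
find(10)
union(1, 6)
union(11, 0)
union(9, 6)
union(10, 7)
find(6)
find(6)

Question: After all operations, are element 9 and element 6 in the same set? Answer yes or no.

Answer: yes

Derivation:
Step 1: union(0, 9) -> merged; set of 0 now {0, 9}
Step 2: find(8) -> no change; set of 8 is {8}
Step 3: find(4) -> no change; set of 4 is {4}
Step 4: find(10) -> no change; set of 10 is {10}
Step 5: union(1, 6) -> merged; set of 1 now {1, 6}
Step 6: union(11, 0) -> merged; set of 11 now {0, 9, 11}
Step 7: union(9, 6) -> merged; set of 9 now {0, 1, 6, 9, 11}
Step 8: union(10, 7) -> merged; set of 10 now {7, 10}
Step 9: find(6) -> no change; set of 6 is {0, 1, 6, 9, 11}
Step 10: find(6) -> no change; set of 6 is {0, 1, 6, 9, 11}
Set of 9: {0, 1, 6, 9, 11}; 6 is a member.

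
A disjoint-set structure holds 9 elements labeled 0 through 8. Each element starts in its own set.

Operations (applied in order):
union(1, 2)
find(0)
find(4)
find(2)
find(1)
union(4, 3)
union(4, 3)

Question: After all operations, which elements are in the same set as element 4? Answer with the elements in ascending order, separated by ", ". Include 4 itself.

Answer: 3, 4

Derivation:
Step 1: union(1, 2) -> merged; set of 1 now {1, 2}
Step 2: find(0) -> no change; set of 0 is {0}
Step 3: find(4) -> no change; set of 4 is {4}
Step 4: find(2) -> no change; set of 2 is {1, 2}
Step 5: find(1) -> no change; set of 1 is {1, 2}
Step 6: union(4, 3) -> merged; set of 4 now {3, 4}
Step 7: union(4, 3) -> already same set; set of 4 now {3, 4}
Component of 4: {3, 4}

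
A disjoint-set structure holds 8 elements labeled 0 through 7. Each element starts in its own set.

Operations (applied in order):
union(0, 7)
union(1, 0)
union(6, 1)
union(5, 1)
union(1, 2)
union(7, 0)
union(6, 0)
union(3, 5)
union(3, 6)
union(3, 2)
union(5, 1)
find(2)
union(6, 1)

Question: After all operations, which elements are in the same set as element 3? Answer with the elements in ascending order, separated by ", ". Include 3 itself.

Answer: 0, 1, 2, 3, 5, 6, 7

Derivation:
Step 1: union(0, 7) -> merged; set of 0 now {0, 7}
Step 2: union(1, 0) -> merged; set of 1 now {0, 1, 7}
Step 3: union(6, 1) -> merged; set of 6 now {0, 1, 6, 7}
Step 4: union(5, 1) -> merged; set of 5 now {0, 1, 5, 6, 7}
Step 5: union(1, 2) -> merged; set of 1 now {0, 1, 2, 5, 6, 7}
Step 6: union(7, 0) -> already same set; set of 7 now {0, 1, 2, 5, 6, 7}
Step 7: union(6, 0) -> already same set; set of 6 now {0, 1, 2, 5, 6, 7}
Step 8: union(3, 5) -> merged; set of 3 now {0, 1, 2, 3, 5, 6, 7}
Step 9: union(3, 6) -> already same set; set of 3 now {0, 1, 2, 3, 5, 6, 7}
Step 10: union(3, 2) -> already same set; set of 3 now {0, 1, 2, 3, 5, 6, 7}
Step 11: union(5, 1) -> already same set; set of 5 now {0, 1, 2, 3, 5, 6, 7}
Step 12: find(2) -> no change; set of 2 is {0, 1, 2, 3, 5, 6, 7}
Step 13: union(6, 1) -> already same set; set of 6 now {0, 1, 2, 3, 5, 6, 7}
Component of 3: {0, 1, 2, 3, 5, 6, 7}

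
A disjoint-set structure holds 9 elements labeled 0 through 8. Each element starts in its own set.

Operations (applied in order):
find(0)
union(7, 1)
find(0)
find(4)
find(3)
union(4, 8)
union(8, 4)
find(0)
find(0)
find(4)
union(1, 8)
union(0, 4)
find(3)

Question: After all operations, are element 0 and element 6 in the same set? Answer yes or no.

Answer: no

Derivation:
Step 1: find(0) -> no change; set of 0 is {0}
Step 2: union(7, 1) -> merged; set of 7 now {1, 7}
Step 3: find(0) -> no change; set of 0 is {0}
Step 4: find(4) -> no change; set of 4 is {4}
Step 5: find(3) -> no change; set of 3 is {3}
Step 6: union(4, 8) -> merged; set of 4 now {4, 8}
Step 7: union(8, 4) -> already same set; set of 8 now {4, 8}
Step 8: find(0) -> no change; set of 0 is {0}
Step 9: find(0) -> no change; set of 0 is {0}
Step 10: find(4) -> no change; set of 4 is {4, 8}
Step 11: union(1, 8) -> merged; set of 1 now {1, 4, 7, 8}
Step 12: union(0, 4) -> merged; set of 0 now {0, 1, 4, 7, 8}
Step 13: find(3) -> no change; set of 3 is {3}
Set of 0: {0, 1, 4, 7, 8}; 6 is not a member.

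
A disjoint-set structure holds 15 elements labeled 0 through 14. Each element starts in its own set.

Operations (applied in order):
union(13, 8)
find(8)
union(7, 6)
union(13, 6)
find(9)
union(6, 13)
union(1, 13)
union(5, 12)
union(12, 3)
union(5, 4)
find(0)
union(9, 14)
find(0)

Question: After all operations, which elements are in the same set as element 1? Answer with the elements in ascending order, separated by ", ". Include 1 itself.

Answer: 1, 6, 7, 8, 13

Derivation:
Step 1: union(13, 8) -> merged; set of 13 now {8, 13}
Step 2: find(8) -> no change; set of 8 is {8, 13}
Step 3: union(7, 6) -> merged; set of 7 now {6, 7}
Step 4: union(13, 6) -> merged; set of 13 now {6, 7, 8, 13}
Step 5: find(9) -> no change; set of 9 is {9}
Step 6: union(6, 13) -> already same set; set of 6 now {6, 7, 8, 13}
Step 7: union(1, 13) -> merged; set of 1 now {1, 6, 7, 8, 13}
Step 8: union(5, 12) -> merged; set of 5 now {5, 12}
Step 9: union(12, 3) -> merged; set of 12 now {3, 5, 12}
Step 10: union(5, 4) -> merged; set of 5 now {3, 4, 5, 12}
Step 11: find(0) -> no change; set of 0 is {0}
Step 12: union(9, 14) -> merged; set of 9 now {9, 14}
Step 13: find(0) -> no change; set of 0 is {0}
Component of 1: {1, 6, 7, 8, 13}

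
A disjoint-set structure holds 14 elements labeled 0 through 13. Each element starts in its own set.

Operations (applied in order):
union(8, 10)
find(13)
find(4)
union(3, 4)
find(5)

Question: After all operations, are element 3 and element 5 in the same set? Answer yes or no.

Answer: no

Derivation:
Step 1: union(8, 10) -> merged; set of 8 now {8, 10}
Step 2: find(13) -> no change; set of 13 is {13}
Step 3: find(4) -> no change; set of 4 is {4}
Step 4: union(3, 4) -> merged; set of 3 now {3, 4}
Step 5: find(5) -> no change; set of 5 is {5}
Set of 3: {3, 4}; 5 is not a member.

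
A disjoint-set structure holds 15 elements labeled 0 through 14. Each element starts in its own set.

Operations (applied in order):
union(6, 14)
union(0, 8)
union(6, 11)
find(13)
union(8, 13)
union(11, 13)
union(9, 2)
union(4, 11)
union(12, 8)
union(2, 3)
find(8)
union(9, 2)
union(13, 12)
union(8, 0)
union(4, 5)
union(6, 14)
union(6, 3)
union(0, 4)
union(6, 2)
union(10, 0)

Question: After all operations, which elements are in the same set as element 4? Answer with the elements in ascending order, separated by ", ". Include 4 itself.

Step 1: union(6, 14) -> merged; set of 6 now {6, 14}
Step 2: union(0, 8) -> merged; set of 0 now {0, 8}
Step 3: union(6, 11) -> merged; set of 6 now {6, 11, 14}
Step 4: find(13) -> no change; set of 13 is {13}
Step 5: union(8, 13) -> merged; set of 8 now {0, 8, 13}
Step 6: union(11, 13) -> merged; set of 11 now {0, 6, 8, 11, 13, 14}
Step 7: union(9, 2) -> merged; set of 9 now {2, 9}
Step 8: union(4, 11) -> merged; set of 4 now {0, 4, 6, 8, 11, 13, 14}
Step 9: union(12, 8) -> merged; set of 12 now {0, 4, 6, 8, 11, 12, 13, 14}
Step 10: union(2, 3) -> merged; set of 2 now {2, 3, 9}
Step 11: find(8) -> no change; set of 8 is {0, 4, 6, 8, 11, 12, 13, 14}
Step 12: union(9, 2) -> already same set; set of 9 now {2, 3, 9}
Step 13: union(13, 12) -> already same set; set of 13 now {0, 4, 6, 8, 11, 12, 13, 14}
Step 14: union(8, 0) -> already same set; set of 8 now {0, 4, 6, 8, 11, 12, 13, 14}
Step 15: union(4, 5) -> merged; set of 4 now {0, 4, 5, 6, 8, 11, 12, 13, 14}
Step 16: union(6, 14) -> already same set; set of 6 now {0, 4, 5, 6, 8, 11, 12, 13, 14}
Step 17: union(6, 3) -> merged; set of 6 now {0, 2, 3, 4, 5, 6, 8, 9, 11, 12, 13, 14}
Step 18: union(0, 4) -> already same set; set of 0 now {0, 2, 3, 4, 5, 6, 8, 9, 11, 12, 13, 14}
Step 19: union(6, 2) -> already same set; set of 6 now {0, 2, 3, 4, 5, 6, 8, 9, 11, 12, 13, 14}
Step 20: union(10, 0) -> merged; set of 10 now {0, 2, 3, 4, 5, 6, 8, 9, 10, 11, 12, 13, 14}
Component of 4: {0, 2, 3, 4, 5, 6, 8, 9, 10, 11, 12, 13, 14}

Answer: 0, 2, 3, 4, 5, 6, 8, 9, 10, 11, 12, 13, 14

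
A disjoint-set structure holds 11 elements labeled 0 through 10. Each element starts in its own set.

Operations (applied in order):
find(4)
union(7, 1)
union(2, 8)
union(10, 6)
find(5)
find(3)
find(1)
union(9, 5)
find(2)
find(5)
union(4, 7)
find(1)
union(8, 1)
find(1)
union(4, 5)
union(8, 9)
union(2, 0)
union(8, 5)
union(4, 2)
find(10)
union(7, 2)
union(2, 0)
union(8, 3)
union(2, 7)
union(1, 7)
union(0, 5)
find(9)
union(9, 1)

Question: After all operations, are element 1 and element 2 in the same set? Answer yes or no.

Step 1: find(4) -> no change; set of 4 is {4}
Step 2: union(7, 1) -> merged; set of 7 now {1, 7}
Step 3: union(2, 8) -> merged; set of 2 now {2, 8}
Step 4: union(10, 6) -> merged; set of 10 now {6, 10}
Step 5: find(5) -> no change; set of 5 is {5}
Step 6: find(3) -> no change; set of 3 is {3}
Step 7: find(1) -> no change; set of 1 is {1, 7}
Step 8: union(9, 5) -> merged; set of 9 now {5, 9}
Step 9: find(2) -> no change; set of 2 is {2, 8}
Step 10: find(5) -> no change; set of 5 is {5, 9}
Step 11: union(4, 7) -> merged; set of 4 now {1, 4, 7}
Step 12: find(1) -> no change; set of 1 is {1, 4, 7}
Step 13: union(8, 1) -> merged; set of 8 now {1, 2, 4, 7, 8}
Step 14: find(1) -> no change; set of 1 is {1, 2, 4, 7, 8}
Step 15: union(4, 5) -> merged; set of 4 now {1, 2, 4, 5, 7, 8, 9}
Step 16: union(8, 9) -> already same set; set of 8 now {1, 2, 4, 5, 7, 8, 9}
Step 17: union(2, 0) -> merged; set of 2 now {0, 1, 2, 4, 5, 7, 8, 9}
Step 18: union(8, 5) -> already same set; set of 8 now {0, 1, 2, 4, 5, 7, 8, 9}
Step 19: union(4, 2) -> already same set; set of 4 now {0, 1, 2, 4, 5, 7, 8, 9}
Step 20: find(10) -> no change; set of 10 is {6, 10}
Step 21: union(7, 2) -> already same set; set of 7 now {0, 1, 2, 4, 5, 7, 8, 9}
Step 22: union(2, 0) -> already same set; set of 2 now {0, 1, 2, 4, 5, 7, 8, 9}
Step 23: union(8, 3) -> merged; set of 8 now {0, 1, 2, 3, 4, 5, 7, 8, 9}
Step 24: union(2, 7) -> already same set; set of 2 now {0, 1, 2, 3, 4, 5, 7, 8, 9}
Step 25: union(1, 7) -> already same set; set of 1 now {0, 1, 2, 3, 4, 5, 7, 8, 9}
Step 26: union(0, 5) -> already same set; set of 0 now {0, 1, 2, 3, 4, 5, 7, 8, 9}
Step 27: find(9) -> no change; set of 9 is {0, 1, 2, 3, 4, 5, 7, 8, 9}
Step 28: union(9, 1) -> already same set; set of 9 now {0, 1, 2, 3, 4, 5, 7, 8, 9}
Set of 1: {0, 1, 2, 3, 4, 5, 7, 8, 9}; 2 is a member.

Answer: yes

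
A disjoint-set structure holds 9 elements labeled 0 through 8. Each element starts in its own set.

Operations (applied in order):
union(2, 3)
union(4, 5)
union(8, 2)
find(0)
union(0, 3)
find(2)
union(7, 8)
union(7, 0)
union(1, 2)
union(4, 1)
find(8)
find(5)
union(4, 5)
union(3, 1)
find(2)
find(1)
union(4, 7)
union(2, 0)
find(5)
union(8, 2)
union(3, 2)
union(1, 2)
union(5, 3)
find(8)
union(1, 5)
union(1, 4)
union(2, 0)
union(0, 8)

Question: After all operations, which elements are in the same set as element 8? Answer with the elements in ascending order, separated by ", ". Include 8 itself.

Step 1: union(2, 3) -> merged; set of 2 now {2, 3}
Step 2: union(4, 5) -> merged; set of 4 now {4, 5}
Step 3: union(8, 2) -> merged; set of 8 now {2, 3, 8}
Step 4: find(0) -> no change; set of 0 is {0}
Step 5: union(0, 3) -> merged; set of 0 now {0, 2, 3, 8}
Step 6: find(2) -> no change; set of 2 is {0, 2, 3, 8}
Step 7: union(7, 8) -> merged; set of 7 now {0, 2, 3, 7, 8}
Step 8: union(7, 0) -> already same set; set of 7 now {0, 2, 3, 7, 8}
Step 9: union(1, 2) -> merged; set of 1 now {0, 1, 2, 3, 7, 8}
Step 10: union(4, 1) -> merged; set of 4 now {0, 1, 2, 3, 4, 5, 7, 8}
Step 11: find(8) -> no change; set of 8 is {0, 1, 2, 3, 4, 5, 7, 8}
Step 12: find(5) -> no change; set of 5 is {0, 1, 2, 3, 4, 5, 7, 8}
Step 13: union(4, 5) -> already same set; set of 4 now {0, 1, 2, 3, 4, 5, 7, 8}
Step 14: union(3, 1) -> already same set; set of 3 now {0, 1, 2, 3, 4, 5, 7, 8}
Step 15: find(2) -> no change; set of 2 is {0, 1, 2, 3, 4, 5, 7, 8}
Step 16: find(1) -> no change; set of 1 is {0, 1, 2, 3, 4, 5, 7, 8}
Step 17: union(4, 7) -> already same set; set of 4 now {0, 1, 2, 3, 4, 5, 7, 8}
Step 18: union(2, 0) -> already same set; set of 2 now {0, 1, 2, 3, 4, 5, 7, 8}
Step 19: find(5) -> no change; set of 5 is {0, 1, 2, 3, 4, 5, 7, 8}
Step 20: union(8, 2) -> already same set; set of 8 now {0, 1, 2, 3, 4, 5, 7, 8}
Step 21: union(3, 2) -> already same set; set of 3 now {0, 1, 2, 3, 4, 5, 7, 8}
Step 22: union(1, 2) -> already same set; set of 1 now {0, 1, 2, 3, 4, 5, 7, 8}
Step 23: union(5, 3) -> already same set; set of 5 now {0, 1, 2, 3, 4, 5, 7, 8}
Step 24: find(8) -> no change; set of 8 is {0, 1, 2, 3, 4, 5, 7, 8}
Step 25: union(1, 5) -> already same set; set of 1 now {0, 1, 2, 3, 4, 5, 7, 8}
Step 26: union(1, 4) -> already same set; set of 1 now {0, 1, 2, 3, 4, 5, 7, 8}
Step 27: union(2, 0) -> already same set; set of 2 now {0, 1, 2, 3, 4, 5, 7, 8}
Step 28: union(0, 8) -> already same set; set of 0 now {0, 1, 2, 3, 4, 5, 7, 8}
Component of 8: {0, 1, 2, 3, 4, 5, 7, 8}

Answer: 0, 1, 2, 3, 4, 5, 7, 8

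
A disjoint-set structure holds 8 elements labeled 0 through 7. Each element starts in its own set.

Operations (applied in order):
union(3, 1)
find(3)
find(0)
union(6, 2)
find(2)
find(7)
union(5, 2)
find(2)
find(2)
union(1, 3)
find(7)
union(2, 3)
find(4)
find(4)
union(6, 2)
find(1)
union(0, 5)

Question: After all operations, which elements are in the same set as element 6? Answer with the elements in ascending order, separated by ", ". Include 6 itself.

Answer: 0, 1, 2, 3, 5, 6

Derivation:
Step 1: union(3, 1) -> merged; set of 3 now {1, 3}
Step 2: find(3) -> no change; set of 3 is {1, 3}
Step 3: find(0) -> no change; set of 0 is {0}
Step 4: union(6, 2) -> merged; set of 6 now {2, 6}
Step 5: find(2) -> no change; set of 2 is {2, 6}
Step 6: find(7) -> no change; set of 7 is {7}
Step 7: union(5, 2) -> merged; set of 5 now {2, 5, 6}
Step 8: find(2) -> no change; set of 2 is {2, 5, 6}
Step 9: find(2) -> no change; set of 2 is {2, 5, 6}
Step 10: union(1, 3) -> already same set; set of 1 now {1, 3}
Step 11: find(7) -> no change; set of 7 is {7}
Step 12: union(2, 3) -> merged; set of 2 now {1, 2, 3, 5, 6}
Step 13: find(4) -> no change; set of 4 is {4}
Step 14: find(4) -> no change; set of 4 is {4}
Step 15: union(6, 2) -> already same set; set of 6 now {1, 2, 3, 5, 6}
Step 16: find(1) -> no change; set of 1 is {1, 2, 3, 5, 6}
Step 17: union(0, 5) -> merged; set of 0 now {0, 1, 2, 3, 5, 6}
Component of 6: {0, 1, 2, 3, 5, 6}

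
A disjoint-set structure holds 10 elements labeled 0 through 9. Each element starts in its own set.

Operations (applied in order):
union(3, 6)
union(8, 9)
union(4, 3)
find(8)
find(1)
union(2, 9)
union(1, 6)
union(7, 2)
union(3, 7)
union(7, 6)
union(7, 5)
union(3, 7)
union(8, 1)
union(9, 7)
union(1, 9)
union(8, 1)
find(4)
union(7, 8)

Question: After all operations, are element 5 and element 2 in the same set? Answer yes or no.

Answer: yes

Derivation:
Step 1: union(3, 6) -> merged; set of 3 now {3, 6}
Step 2: union(8, 9) -> merged; set of 8 now {8, 9}
Step 3: union(4, 3) -> merged; set of 4 now {3, 4, 6}
Step 4: find(8) -> no change; set of 8 is {8, 9}
Step 5: find(1) -> no change; set of 1 is {1}
Step 6: union(2, 9) -> merged; set of 2 now {2, 8, 9}
Step 7: union(1, 6) -> merged; set of 1 now {1, 3, 4, 6}
Step 8: union(7, 2) -> merged; set of 7 now {2, 7, 8, 9}
Step 9: union(3, 7) -> merged; set of 3 now {1, 2, 3, 4, 6, 7, 8, 9}
Step 10: union(7, 6) -> already same set; set of 7 now {1, 2, 3, 4, 6, 7, 8, 9}
Step 11: union(7, 5) -> merged; set of 7 now {1, 2, 3, 4, 5, 6, 7, 8, 9}
Step 12: union(3, 7) -> already same set; set of 3 now {1, 2, 3, 4, 5, 6, 7, 8, 9}
Step 13: union(8, 1) -> already same set; set of 8 now {1, 2, 3, 4, 5, 6, 7, 8, 9}
Step 14: union(9, 7) -> already same set; set of 9 now {1, 2, 3, 4, 5, 6, 7, 8, 9}
Step 15: union(1, 9) -> already same set; set of 1 now {1, 2, 3, 4, 5, 6, 7, 8, 9}
Step 16: union(8, 1) -> already same set; set of 8 now {1, 2, 3, 4, 5, 6, 7, 8, 9}
Step 17: find(4) -> no change; set of 4 is {1, 2, 3, 4, 5, 6, 7, 8, 9}
Step 18: union(7, 8) -> already same set; set of 7 now {1, 2, 3, 4, 5, 6, 7, 8, 9}
Set of 5: {1, 2, 3, 4, 5, 6, 7, 8, 9}; 2 is a member.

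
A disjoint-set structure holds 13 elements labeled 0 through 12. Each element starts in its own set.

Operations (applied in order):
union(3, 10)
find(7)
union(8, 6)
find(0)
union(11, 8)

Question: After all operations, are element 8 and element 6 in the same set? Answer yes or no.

Step 1: union(3, 10) -> merged; set of 3 now {3, 10}
Step 2: find(7) -> no change; set of 7 is {7}
Step 3: union(8, 6) -> merged; set of 8 now {6, 8}
Step 4: find(0) -> no change; set of 0 is {0}
Step 5: union(11, 8) -> merged; set of 11 now {6, 8, 11}
Set of 8: {6, 8, 11}; 6 is a member.

Answer: yes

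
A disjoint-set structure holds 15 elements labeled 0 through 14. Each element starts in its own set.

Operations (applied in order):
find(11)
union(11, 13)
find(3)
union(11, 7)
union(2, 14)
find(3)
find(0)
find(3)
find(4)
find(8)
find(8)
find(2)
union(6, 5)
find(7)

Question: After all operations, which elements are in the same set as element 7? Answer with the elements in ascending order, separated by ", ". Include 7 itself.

Step 1: find(11) -> no change; set of 11 is {11}
Step 2: union(11, 13) -> merged; set of 11 now {11, 13}
Step 3: find(3) -> no change; set of 3 is {3}
Step 4: union(11, 7) -> merged; set of 11 now {7, 11, 13}
Step 5: union(2, 14) -> merged; set of 2 now {2, 14}
Step 6: find(3) -> no change; set of 3 is {3}
Step 7: find(0) -> no change; set of 0 is {0}
Step 8: find(3) -> no change; set of 3 is {3}
Step 9: find(4) -> no change; set of 4 is {4}
Step 10: find(8) -> no change; set of 8 is {8}
Step 11: find(8) -> no change; set of 8 is {8}
Step 12: find(2) -> no change; set of 2 is {2, 14}
Step 13: union(6, 5) -> merged; set of 6 now {5, 6}
Step 14: find(7) -> no change; set of 7 is {7, 11, 13}
Component of 7: {7, 11, 13}

Answer: 7, 11, 13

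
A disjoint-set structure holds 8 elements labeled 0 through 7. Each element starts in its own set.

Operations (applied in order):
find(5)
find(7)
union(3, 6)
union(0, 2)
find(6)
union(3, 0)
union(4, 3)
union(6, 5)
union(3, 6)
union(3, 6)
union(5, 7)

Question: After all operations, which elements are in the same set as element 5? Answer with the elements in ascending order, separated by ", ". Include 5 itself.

Step 1: find(5) -> no change; set of 5 is {5}
Step 2: find(7) -> no change; set of 7 is {7}
Step 3: union(3, 6) -> merged; set of 3 now {3, 6}
Step 4: union(0, 2) -> merged; set of 0 now {0, 2}
Step 5: find(6) -> no change; set of 6 is {3, 6}
Step 6: union(3, 0) -> merged; set of 3 now {0, 2, 3, 6}
Step 7: union(4, 3) -> merged; set of 4 now {0, 2, 3, 4, 6}
Step 8: union(6, 5) -> merged; set of 6 now {0, 2, 3, 4, 5, 6}
Step 9: union(3, 6) -> already same set; set of 3 now {0, 2, 3, 4, 5, 6}
Step 10: union(3, 6) -> already same set; set of 3 now {0, 2, 3, 4, 5, 6}
Step 11: union(5, 7) -> merged; set of 5 now {0, 2, 3, 4, 5, 6, 7}
Component of 5: {0, 2, 3, 4, 5, 6, 7}

Answer: 0, 2, 3, 4, 5, 6, 7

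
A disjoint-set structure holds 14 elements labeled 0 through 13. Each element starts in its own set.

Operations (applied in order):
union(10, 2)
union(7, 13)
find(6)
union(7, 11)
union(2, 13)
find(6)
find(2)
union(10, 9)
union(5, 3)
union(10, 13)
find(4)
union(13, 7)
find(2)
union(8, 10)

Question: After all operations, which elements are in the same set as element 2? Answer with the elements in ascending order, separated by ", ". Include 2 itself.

Answer: 2, 7, 8, 9, 10, 11, 13

Derivation:
Step 1: union(10, 2) -> merged; set of 10 now {2, 10}
Step 2: union(7, 13) -> merged; set of 7 now {7, 13}
Step 3: find(6) -> no change; set of 6 is {6}
Step 4: union(7, 11) -> merged; set of 7 now {7, 11, 13}
Step 5: union(2, 13) -> merged; set of 2 now {2, 7, 10, 11, 13}
Step 6: find(6) -> no change; set of 6 is {6}
Step 7: find(2) -> no change; set of 2 is {2, 7, 10, 11, 13}
Step 8: union(10, 9) -> merged; set of 10 now {2, 7, 9, 10, 11, 13}
Step 9: union(5, 3) -> merged; set of 5 now {3, 5}
Step 10: union(10, 13) -> already same set; set of 10 now {2, 7, 9, 10, 11, 13}
Step 11: find(4) -> no change; set of 4 is {4}
Step 12: union(13, 7) -> already same set; set of 13 now {2, 7, 9, 10, 11, 13}
Step 13: find(2) -> no change; set of 2 is {2, 7, 9, 10, 11, 13}
Step 14: union(8, 10) -> merged; set of 8 now {2, 7, 8, 9, 10, 11, 13}
Component of 2: {2, 7, 8, 9, 10, 11, 13}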